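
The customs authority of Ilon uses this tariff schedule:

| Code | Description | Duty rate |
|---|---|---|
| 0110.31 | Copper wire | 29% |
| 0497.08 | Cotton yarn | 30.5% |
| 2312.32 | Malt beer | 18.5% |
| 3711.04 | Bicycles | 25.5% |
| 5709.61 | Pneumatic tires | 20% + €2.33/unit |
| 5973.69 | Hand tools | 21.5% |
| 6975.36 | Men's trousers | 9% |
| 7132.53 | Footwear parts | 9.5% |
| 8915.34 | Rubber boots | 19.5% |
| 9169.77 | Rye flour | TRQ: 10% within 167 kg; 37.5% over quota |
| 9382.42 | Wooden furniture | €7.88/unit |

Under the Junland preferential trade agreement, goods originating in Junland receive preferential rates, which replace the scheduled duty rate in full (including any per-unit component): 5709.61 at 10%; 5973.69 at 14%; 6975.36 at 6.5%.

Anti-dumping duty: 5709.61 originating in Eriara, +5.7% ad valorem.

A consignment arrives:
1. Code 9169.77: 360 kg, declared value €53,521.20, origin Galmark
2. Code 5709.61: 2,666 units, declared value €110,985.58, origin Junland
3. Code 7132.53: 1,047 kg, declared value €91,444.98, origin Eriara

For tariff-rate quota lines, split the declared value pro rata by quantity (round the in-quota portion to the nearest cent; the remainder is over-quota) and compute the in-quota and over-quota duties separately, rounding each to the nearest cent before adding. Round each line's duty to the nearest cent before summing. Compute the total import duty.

Line 1 (9169.77, Galmark, 360 kg, €53,521.20):
Code 9169.77 is under a tariff-rate quota (threshold 167 kg). In-quota: 167 kg at 10%; over-quota: 193 kg at 37.5%.
Pro-rata value split: in-quota = €53,521.20 × 167/360 = €24,827.89; over-quota = €53,521.20 − €24,827.89 = €28,693.31.
In-quota duty = €24,827.89 × 10% = €2,482.79. Over-quota duty = €28,693.31 × 37.5% = €10,759.99.
Line duty = €2,482.79 + €10,759.99 = €13,242.78.
Line 2 (5709.61, Junland, 2,666 units, €110,985.58):
Base rate for 5709.61 is 20% + €2.33/unit.
Origin Junland qualifies under the Ilon–Junland agreement and 5709.61 is covered: preferential rate 10% applies instead.
The additional-duty order on 5709.61 targets Eriara, not Junland; it does not apply.
Duty = €110,985.58 × 10% = €11,098.56.
Line 3 (7132.53, Eriara, 1,047 kg, €91,444.98):
Base rate for 7132.53 is 9.5%.
Duty = €91,444.98 × 9.5% = €8,687.27.
Total = €13,242.78 + €11,098.56 + €8,687.27 = €33,028.61.

€33,028.61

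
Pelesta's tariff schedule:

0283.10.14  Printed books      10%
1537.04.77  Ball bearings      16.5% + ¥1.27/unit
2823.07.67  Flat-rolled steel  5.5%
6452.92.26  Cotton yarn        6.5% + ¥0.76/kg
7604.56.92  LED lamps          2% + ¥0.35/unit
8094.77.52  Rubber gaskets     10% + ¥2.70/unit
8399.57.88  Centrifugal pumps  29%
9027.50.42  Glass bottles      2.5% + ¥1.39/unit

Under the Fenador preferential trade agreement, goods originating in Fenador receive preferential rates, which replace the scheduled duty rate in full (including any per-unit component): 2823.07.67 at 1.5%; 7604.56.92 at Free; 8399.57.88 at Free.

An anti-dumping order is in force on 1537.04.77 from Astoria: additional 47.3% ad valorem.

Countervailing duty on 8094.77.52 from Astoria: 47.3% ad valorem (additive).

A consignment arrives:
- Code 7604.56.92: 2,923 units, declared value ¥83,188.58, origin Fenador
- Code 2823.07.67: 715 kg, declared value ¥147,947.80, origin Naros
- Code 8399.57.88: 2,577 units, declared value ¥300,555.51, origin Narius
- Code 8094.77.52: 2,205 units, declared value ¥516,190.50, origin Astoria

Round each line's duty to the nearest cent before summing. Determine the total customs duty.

¥397,028.89

Line 1 (7604.56.92, Fenador, 2,923 units, ¥83,188.58):
Base rate for 7604.56.92 is 2% + ¥0.35/unit.
Origin Fenador qualifies under the Pelesta–Fenador agreement and 7604.56.92 is covered: preferential rate Free applies instead.
Duty = ¥83,188.58 × 0% = ¥0.00.
Line 2 (2823.07.67, Naros, 715 kg, ¥147,947.80):
Base rate for 2823.07.67 is 5.5%.
2823.07.67 has an FTA preferential rate, but origin Naros is not Fenador; base rate stands.
Duty = ¥147,947.80 × 5.5% = ¥8,137.13.
Line 3 (8399.57.88, Narius, 2,577 units, ¥300,555.51):
Base rate for 8399.57.88 is 29%.
8399.57.88 has an FTA preferential rate, but origin Narius is not Fenador; base rate stands.
Duty = ¥300,555.51 × 29% = ¥87,161.10.
Line 4 (8094.77.52, Astoria, 2,205 units, ¥516,190.50):
Base rate for 8094.77.52 is 10% + ¥2.70/unit.
Additional duty on 8094.77.52 from Astoria: +47.3%. Applied ad valorem rate: 10% + 47.3% = 57.3%.
Duty = ¥516,190.50 × 57.3% + 2,205 × ¥2.70 = ¥301,730.66.
Total = ¥0.00 + ¥8,137.13 + ¥87,161.10 + ¥301,730.66 = ¥397,028.89.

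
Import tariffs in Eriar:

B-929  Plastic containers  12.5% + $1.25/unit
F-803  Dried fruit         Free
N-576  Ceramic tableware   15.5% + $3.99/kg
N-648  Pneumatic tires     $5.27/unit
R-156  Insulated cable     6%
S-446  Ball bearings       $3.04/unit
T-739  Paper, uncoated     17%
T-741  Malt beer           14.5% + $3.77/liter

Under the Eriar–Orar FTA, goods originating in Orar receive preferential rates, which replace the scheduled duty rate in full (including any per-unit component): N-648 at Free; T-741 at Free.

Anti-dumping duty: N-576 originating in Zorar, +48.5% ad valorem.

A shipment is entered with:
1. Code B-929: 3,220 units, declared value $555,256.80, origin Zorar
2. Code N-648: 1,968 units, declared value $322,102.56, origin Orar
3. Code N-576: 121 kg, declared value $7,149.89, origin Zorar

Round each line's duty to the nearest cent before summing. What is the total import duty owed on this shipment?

$78,490.82

Line 1 (B-929, Zorar, 3,220 units, $555,256.80):
Base rate for B-929 is 12.5% + $1.25/unit.
Duty = $555,256.80 × 12.5% + 3,220 × $1.25 = $73,432.10.
Line 2 (N-648, Orar, 1,968 units, $322,102.56):
Base rate for N-648 is $5.27/unit.
Origin Orar qualifies under the Eriar–Orar agreement and N-648 is covered: preferential rate Free applies instead.
Duty = $322,102.56 × 0% = $0.00.
Line 3 (N-576, Zorar, 121 kg, $7,149.89):
Base rate for N-576 is 15.5% + $3.99/kg.
Additional duty on N-576 from Zorar: +48.5%. Applied ad valorem rate: 15.5% + 48.5% = 64%.
Duty = $7,149.89 × 64% + 121 × $3.99 = $5,058.72.
Total = $73,432.10 + $0.00 + $5,058.72 = $78,490.82.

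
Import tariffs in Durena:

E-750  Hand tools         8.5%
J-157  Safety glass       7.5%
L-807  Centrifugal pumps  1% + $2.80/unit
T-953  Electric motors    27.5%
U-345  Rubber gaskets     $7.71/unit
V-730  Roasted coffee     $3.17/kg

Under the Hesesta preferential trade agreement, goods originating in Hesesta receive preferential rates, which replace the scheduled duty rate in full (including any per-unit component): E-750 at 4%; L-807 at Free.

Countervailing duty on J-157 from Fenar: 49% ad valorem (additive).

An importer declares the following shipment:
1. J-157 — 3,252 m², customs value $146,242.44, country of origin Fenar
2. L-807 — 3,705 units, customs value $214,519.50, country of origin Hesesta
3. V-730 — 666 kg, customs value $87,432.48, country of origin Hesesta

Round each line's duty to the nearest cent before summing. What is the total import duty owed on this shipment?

$84,738.20

Line 1 (J-157, Fenar, 3,252 m², $146,242.44):
Base rate for J-157 is 7.5%.
Additional duty on J-157 from Fenar: +49%. Applied ad valorem rate: 7.5% + 49% = 56.5%.
Duty = $146,242.44 × 56.5% = $82,626.98.
Line 2 (L-807, Hesesta, 3,705 units, $214,519.50):
Base rate for L-807 is 1% + $2.80/unit.
Origin Hesesta qualifies under the Durena–Hesesta agreement and L-807 is covered: preferential rate Free applies instead.
Duty = $214,519.50 × 0% = $0.00.
Line 3 (V-730, Hesesta, 666 kg, $87,432.48):
Base rate for V-730 is $3.17/kg.
Origin Hesesta is the FTA partner but V-730 is not on the preference list; base rate stands.
Duty = 666 × $3.17 = $2,111.22.
Total = $82,626.98 + $0.00 + $2,111.22 = $84,738.20.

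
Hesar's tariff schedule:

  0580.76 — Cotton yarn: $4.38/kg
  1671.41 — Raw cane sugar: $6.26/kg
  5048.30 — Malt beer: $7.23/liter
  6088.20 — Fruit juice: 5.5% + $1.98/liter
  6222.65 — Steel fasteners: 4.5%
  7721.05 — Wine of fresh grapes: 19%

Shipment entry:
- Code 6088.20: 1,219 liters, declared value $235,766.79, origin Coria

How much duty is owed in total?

Line 1 (6088.20, Coria, 1,219 liters, $235,766.79):
Base rate for 6088.20 is 5.5% + $1.98/liter.
Duty = $235,766.79 × 5.5% + 1,219 × $1.98 = $15,380.79.

$15,380.79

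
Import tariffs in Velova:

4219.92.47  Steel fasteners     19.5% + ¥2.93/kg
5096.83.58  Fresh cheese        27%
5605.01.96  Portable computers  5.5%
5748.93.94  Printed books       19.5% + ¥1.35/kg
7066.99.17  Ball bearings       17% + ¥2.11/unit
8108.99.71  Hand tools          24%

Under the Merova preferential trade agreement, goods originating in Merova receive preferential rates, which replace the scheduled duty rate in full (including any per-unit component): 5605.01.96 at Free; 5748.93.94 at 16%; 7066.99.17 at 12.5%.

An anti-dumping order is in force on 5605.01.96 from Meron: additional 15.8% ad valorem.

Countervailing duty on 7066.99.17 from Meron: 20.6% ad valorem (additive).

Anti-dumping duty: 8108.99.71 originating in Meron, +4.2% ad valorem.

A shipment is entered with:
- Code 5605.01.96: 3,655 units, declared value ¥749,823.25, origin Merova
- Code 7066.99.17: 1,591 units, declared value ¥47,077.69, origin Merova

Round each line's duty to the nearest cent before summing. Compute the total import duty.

Line 1 (5605.01.96, Merova, 3,655 units, ¥749,823.25):
Base rate for 5605.01.96 is 5.5%.
Origin Merova qualifies under the Velova–Merova agreement and 5605.01.96 is covered: preferential rate Free applies instead.
The additional-duty order on 5605.01.96 targets Meron, not Merova; it does not apply.
Duty = ¥749,823.25 × 0% = ¥0.00.
Line 2 (7066.99.17, Merova, 1,591 units, ¥47,077.69):
Base rate for 7066.99.17 is 17% + ¥2.11/unit.
Origin Merova qualifies under the Velova–Merova agreement and 7066.99.17 is covered: preferential rate 12.5% applies instead.
The additional-duty order on 7066.99.17 targets Meron, not Merova; it does not apply.
Duty = ¥47,077.69 × 12.5% = ¥5,884.71.
Total = ¥0.00 + ¥5,884.71 = ¥5,884.71.

¥5,884.71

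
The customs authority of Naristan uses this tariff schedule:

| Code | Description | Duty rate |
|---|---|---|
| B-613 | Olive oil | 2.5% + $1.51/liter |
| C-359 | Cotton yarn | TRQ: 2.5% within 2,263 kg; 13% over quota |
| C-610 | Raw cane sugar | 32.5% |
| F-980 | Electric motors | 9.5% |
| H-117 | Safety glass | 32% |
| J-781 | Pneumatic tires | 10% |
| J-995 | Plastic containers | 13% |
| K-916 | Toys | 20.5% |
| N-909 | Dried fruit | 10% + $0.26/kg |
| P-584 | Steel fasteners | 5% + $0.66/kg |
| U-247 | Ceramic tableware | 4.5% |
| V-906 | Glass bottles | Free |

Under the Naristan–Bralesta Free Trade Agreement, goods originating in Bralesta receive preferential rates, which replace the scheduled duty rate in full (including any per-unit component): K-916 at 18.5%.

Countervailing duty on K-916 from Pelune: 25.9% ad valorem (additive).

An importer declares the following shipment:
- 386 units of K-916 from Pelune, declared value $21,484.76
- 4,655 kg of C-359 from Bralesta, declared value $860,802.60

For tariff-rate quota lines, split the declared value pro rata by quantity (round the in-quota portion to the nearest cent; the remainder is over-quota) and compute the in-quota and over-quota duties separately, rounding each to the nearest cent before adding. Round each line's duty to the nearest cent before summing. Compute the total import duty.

Line 1 (K-916, Pelune, 386 units, $21,484.76):
Base rate for K-916 is 20.5%.
K-916 has an FTA preferential rate, but origin Pelune is not Bralesta; base rate stands.
Additional duty on K-916 from Pelune: +25.9%. Applied ad valorem rate: 20.5% + 25.9% = 46.4%.
Duty = $21,484.76 × 46.4% = $9,968.93.
Line 2 (C-359, Bralesta, 4,655 kg, $860,802.60):
Code C-359 is under a tariff-rate quota (threshold 2,263 kg). In-quota: 2,263 kg at 2.5%; over-quota: 2,392 kg at 13%.
Pro-rata value split: in-quota = $860,802.60 × 2,263/4,655 = $418,473.96; over-quota = $860,802.60 − $418,473.96 = $442,328.64.
In-quota duty = $418,473.96 × 2.5% = $10,461.85. Over-quota duty = $442,328.64 × 13% = $57,502.72.
Line duty = $10,461.85 + $57,502.72 = $67,964.57.
Total = $9,968.93 + $67,964.57 = $77,933.50.

$77,933.50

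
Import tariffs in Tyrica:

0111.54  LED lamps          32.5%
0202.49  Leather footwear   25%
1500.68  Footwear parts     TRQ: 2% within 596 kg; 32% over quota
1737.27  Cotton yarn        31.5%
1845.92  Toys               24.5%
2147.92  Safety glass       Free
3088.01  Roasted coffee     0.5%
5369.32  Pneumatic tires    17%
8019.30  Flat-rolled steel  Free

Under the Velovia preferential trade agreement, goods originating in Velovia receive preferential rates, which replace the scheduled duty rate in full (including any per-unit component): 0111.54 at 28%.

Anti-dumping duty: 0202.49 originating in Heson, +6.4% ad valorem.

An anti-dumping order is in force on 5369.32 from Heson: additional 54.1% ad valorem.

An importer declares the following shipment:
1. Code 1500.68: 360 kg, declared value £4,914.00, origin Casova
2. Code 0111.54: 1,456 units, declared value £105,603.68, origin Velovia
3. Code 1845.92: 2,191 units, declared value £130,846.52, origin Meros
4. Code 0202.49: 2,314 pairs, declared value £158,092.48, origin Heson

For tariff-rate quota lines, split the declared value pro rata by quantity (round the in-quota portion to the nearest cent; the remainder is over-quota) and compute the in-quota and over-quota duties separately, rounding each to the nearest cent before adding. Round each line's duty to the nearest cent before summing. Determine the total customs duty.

£111,365.75

Line 1 (1500.68, Casova, 360 kg, £4,914.00):
Code 1500.68 is under a tariff-rate quota (threshold 596 kg). Quantity 360 kg is within the quota, so the in-quota rate 2% applies to the full value.
Duty = £4,914.00 × 2% = £98.28.
Line 2 (0111.54, Velovia, 1,456 units, £105,603.68):
Base rate for 0111.54 is 32.5%.
Origin Velovia qualifies under the Tyrica–Velovia agreement and 0111.54 is covered: preferential rate 28% applies instead.
Duty = £105,603.68 × 28% = £29,569.03.
Line 3 (1845.92, Meros, 2,191 units, £130,846.52):
Base rate for 1845.92 is 24.5%.
Duty = £130,846.52 × 24.5% = £32,057.40.
Line 4 (0202.49, Heson, 2,314 pairs, £158,092.48):
Base rate for 0202.49 is 25%.
Additional duty on 0202.49 from Heson: +6.4%. Applied ad valorem rate: 25% + 6.4% = 31.4%.
Duty = £158,092.48 × 31.4% = £49,641.04.
Total = £98.28 + £29,569.03 + £32,057.40 + £49,641.04 = £111,365.75.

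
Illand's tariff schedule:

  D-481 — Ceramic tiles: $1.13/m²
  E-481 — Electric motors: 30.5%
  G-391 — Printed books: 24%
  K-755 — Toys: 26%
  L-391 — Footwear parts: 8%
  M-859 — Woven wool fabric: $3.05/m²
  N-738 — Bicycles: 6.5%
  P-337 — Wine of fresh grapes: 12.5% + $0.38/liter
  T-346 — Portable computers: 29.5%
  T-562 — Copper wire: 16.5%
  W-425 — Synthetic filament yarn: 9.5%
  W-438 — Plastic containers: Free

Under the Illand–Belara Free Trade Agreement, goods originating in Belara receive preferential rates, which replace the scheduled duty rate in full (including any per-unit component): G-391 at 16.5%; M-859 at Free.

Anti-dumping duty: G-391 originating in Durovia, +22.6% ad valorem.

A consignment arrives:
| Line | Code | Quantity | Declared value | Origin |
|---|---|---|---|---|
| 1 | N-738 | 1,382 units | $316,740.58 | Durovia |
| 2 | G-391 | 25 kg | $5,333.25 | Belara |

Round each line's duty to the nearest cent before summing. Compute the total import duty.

Line 1 (N-738, Durovia, 1,382 units, $316,740.58):
Base rate for N-738 is 6.5%.
Duty = $316,740.58 × 6.5% = $20,588.14.
Line 2 (G-391, Belara, 25 kg, $5,333.25):
Base rate for G-391 is 24%.
Origin Belara qualifies under the Illand–Belara agreement and G-391 is covered: preferential rate 16.5% applies instead.
The additional-duty order on G-391 targets Durovia, not Belara; it does not apply.
Duty = $5,333.25 × 16.5% = $879.99.
Total = $20,588.14 + $879.99 = $21,468.13.

$21,468.13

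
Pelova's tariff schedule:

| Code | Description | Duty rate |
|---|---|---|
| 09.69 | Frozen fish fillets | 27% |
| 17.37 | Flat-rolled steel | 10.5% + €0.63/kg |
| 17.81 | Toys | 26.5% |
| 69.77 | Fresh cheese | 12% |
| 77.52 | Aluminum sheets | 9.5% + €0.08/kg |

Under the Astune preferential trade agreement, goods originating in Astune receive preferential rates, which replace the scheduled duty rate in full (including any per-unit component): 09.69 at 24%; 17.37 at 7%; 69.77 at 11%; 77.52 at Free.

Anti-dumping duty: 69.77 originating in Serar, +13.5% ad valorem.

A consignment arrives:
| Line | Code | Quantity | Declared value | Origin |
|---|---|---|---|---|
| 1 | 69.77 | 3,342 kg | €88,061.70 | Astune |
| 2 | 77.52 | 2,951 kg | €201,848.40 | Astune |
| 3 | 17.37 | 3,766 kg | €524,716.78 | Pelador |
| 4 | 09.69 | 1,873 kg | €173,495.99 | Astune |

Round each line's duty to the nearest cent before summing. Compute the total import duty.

Line 1 (69.77, Astune, 3,342 kg, €88,061.70):
Base rate for 69.77 is 12%.
Origin Astune qualifies under the Pelova–Astune agreement and 69.77 is covered: preferential rate 11% applies instead.
The additional-duty order on 69.77 targets Serar, not Astune; it does not apply.
Duty = €88,061.70 × 11% = €9,686.79.
Line 2 (77.52, Astune, 2,951 kg, €201,848.40):
Base rate for 77.52 is 9.5% + €0.08/kg.
Origin Astune qualifies under the Pelova–Astune agreement and 77.52 is covered: preferential rate Free applies instead.
Duty = €201,848.40 × 0% = €0.00.
Line 3 (17.37, Pelador, 3,766 kg, €524,716.78):
Base rate for 17.37 is 10.5% + €0.63/kg.
17.37 has an FTA preferential rate, but origin Pelador is not Astune; base rate stands.
Duty = €524,716.78 × 10.5% + 3,766 × €0.63 = €57,467.84.
Line 4 (09.69, Astune, 1,873 kg, €173,495.99):
Base rate for 09.69 is 27%.
Origin Astune qualifies under the Pelova–Astune agreement and 09.69 is covered: preferential rate 24% applies instead.
Duty = €173,495.99 × 24% = €41,639.04.
Total = €9,686.79 + €0.00 + €57,467.84 + €41,639.04 = €108,793.67.

€108,793.67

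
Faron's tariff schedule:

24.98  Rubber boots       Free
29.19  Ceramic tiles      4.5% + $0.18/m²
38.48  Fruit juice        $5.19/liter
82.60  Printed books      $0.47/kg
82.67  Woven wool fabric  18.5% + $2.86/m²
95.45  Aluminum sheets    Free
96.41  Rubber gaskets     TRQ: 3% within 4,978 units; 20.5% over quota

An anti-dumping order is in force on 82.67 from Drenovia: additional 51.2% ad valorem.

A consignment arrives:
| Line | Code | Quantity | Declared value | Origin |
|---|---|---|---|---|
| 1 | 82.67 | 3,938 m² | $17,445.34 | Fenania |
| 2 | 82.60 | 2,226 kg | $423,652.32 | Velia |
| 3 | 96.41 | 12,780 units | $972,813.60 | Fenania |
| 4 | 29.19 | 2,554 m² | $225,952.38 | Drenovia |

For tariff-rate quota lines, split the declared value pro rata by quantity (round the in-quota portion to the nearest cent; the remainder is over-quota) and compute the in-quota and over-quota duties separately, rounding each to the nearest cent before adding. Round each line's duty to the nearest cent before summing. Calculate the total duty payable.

$159,278.72

Line 1 (82.67, Fenania, 3,938 m², $17,445.34):
Base rate for 82.67 is 18.5% + $2.86/m².
The additional-duty order on 82.67 targets Drenovia, not Fenania; it does not apply.
Duty = $17,445.34 × 18.5% + 3,938 × $2.86 = $14,490.07.
Line 2 (82.60, Velia, 2,226 kg, $423,652.32):
Base rate for 82.60 is $0.47/kg.
Duty = 2,226 × $0.47 = $1,046.22.
Line 3 (96.41, Fenania, 12,780 units, $972,813.60):
Code 96.41 is under a tariff-rate quota (threshold 4,978 units). In-quota: 4,978 units at 3%; over-quota: 7,802 units at 20.5%.
Pro-rata value split: in-quota = $972,813.60 × 4,978/12,780 = $378,925.36; over-quota = $972,813.60 − $378,925.36 = $593,888.24.
In-quota duty = $378,925.36 × 3% = $11,367.76. Over-quota duty = $593,888.24 × 20.5% = $121,747.09.
Line duty = $11,367.76 + $121,747.09 = $133,114.85.
Line 4 (29.19, Drenovia, 2,554 m², $225,952.38):
Base rate for 29.19 is 4.5% + $0.18/m².
Duty = $225,952.38 × 4.5% + 2,554 × $0.18 = $10,627.58.
Total = $14,490.07 + $1,046.22 + $133,114.85 + $10,627.58 = $159,278.72.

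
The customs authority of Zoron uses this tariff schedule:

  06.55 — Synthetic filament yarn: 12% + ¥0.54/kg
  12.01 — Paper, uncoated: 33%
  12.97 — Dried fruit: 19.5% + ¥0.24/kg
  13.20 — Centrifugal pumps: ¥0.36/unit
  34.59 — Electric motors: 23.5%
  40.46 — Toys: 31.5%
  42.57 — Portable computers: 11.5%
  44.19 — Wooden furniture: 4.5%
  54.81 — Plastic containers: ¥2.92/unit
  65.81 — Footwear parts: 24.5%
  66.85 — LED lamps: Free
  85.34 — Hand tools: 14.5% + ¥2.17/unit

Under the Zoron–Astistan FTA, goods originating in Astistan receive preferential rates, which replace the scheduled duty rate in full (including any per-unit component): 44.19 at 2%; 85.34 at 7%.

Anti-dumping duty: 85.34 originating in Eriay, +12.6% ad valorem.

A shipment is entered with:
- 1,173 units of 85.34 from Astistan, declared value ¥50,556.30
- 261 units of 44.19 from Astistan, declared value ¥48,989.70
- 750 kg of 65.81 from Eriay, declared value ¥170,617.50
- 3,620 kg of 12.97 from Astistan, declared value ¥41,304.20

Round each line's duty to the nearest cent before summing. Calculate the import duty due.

¥55,243.14

Line 1 (85.34, Astistan, 1,173 units, ¥50,556.30):
Base rate for 85.34 is 14.5% + ¥2.17/unit.
Origin Astistan qualifies under the Zoron–Astistan agreement and 85.34 is covered: preferential rate 7% applies instead.
The additional-duty order on 85.34 targets Eriay, not Astistan; it does not apply.
Duty = ¥50,556.30 × 7% = ¥3,538.94.
Line 2 (44.19, Astistan, 261 units, ¥48,989.70):
Base rate for 44.19 is 4.5%.
Origin Astistan qualifies under the Zoron–Astistan agreement and 44.19 is covered: preferential rate 2% applies instead.
Duty = ¥48,989.70 × 2% = ¥979.79.
Line 3 (65.81, Eriay, 750 kg, ¥170,617.50):
Base rate for 65.81 is 24.5%.
Duty = ¥170,617.50 × 24.5% = ¥41,801.29.
Line 4 (12.97, Astistan, 3,620 kg, ¥41,304.20):
Base rate for 12.97 is 19.5% + ¥0.24/kg.
Origin Astistan is the FTA partner but 12.97 is not on the preference list; base rate stands.
Duty = ¥41,304.20 × 19.5% + 3,620 × ¥0.24 = ¥8,923.12.
Total = ¥3,538.94 + ¥979.79 + ¥41,801.29 + ¥8,923.12 = ¥55,243.14.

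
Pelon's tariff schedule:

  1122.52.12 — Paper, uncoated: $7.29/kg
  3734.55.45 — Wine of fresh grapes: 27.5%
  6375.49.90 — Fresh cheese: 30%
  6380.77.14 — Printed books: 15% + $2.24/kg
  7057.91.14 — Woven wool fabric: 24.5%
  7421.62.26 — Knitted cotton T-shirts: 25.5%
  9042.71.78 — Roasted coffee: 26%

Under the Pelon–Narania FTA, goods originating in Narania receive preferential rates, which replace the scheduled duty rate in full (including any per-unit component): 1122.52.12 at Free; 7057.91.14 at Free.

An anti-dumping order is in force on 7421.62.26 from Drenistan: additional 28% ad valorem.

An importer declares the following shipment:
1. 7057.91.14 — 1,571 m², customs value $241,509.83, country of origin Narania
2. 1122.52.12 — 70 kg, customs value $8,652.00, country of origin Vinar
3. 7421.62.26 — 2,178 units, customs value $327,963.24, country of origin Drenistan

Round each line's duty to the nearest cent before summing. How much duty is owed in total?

$175,970.63

Line 1 (7057.91.14, Narania, 1,571 m², $241,509.83):
Base rate for 7057.91.14 is 24.5%.
Origin Narania qualifies under the Pelon–Narania agreement and 7057.91.14 is covered: preferential rate Free applies instead.
Duty = $241,509.83 × 0% = $0.00.
Line 2 (1122.52.12, Vinar, 70 kg, $8,652.00):
Base rate for 1122.52.12 is $7.29/kg.
1122.52.12 has an FTA preferential rate, but origin Vinar is not Narania; base rate stands.
Duty = 70 × $7.29 = $510.30.
Line 3 (7421.62.26, Drenistan, 2,178 units, $327,963.24):
Base rate for 7421.62.26 is 25.5%.
Additional duty on 7421.62.26 from Drenistan: +28%. Applied ad valorem rate: 25.5% + 28% = 53.5%.
Duty = $327,963.24 × 53.5% = $175,460.33.
Total = $0.00 + $510.30 + $175,460.33 = $175,970.63.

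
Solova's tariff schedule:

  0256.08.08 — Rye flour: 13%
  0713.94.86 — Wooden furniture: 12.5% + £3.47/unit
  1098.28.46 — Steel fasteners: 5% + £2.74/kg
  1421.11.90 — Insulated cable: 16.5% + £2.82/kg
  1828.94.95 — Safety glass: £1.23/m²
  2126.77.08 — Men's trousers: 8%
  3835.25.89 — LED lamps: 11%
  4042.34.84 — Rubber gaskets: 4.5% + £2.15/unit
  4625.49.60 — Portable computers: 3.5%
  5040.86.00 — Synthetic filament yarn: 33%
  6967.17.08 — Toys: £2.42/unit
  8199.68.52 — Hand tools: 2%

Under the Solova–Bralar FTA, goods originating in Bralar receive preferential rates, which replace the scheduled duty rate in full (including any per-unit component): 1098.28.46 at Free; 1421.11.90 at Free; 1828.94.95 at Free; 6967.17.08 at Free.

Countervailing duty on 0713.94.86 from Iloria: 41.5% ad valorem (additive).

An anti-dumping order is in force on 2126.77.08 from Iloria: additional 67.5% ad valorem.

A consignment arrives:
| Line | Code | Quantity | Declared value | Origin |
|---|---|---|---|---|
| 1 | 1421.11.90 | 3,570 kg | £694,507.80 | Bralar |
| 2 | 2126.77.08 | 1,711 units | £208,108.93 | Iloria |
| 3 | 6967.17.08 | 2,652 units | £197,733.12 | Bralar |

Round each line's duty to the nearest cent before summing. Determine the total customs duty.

Line 1 (1421.11.90, Bralar, 3,570 kg, £694,507.80):
Base rate for 1421.11.90 is 16.5% + £2.82/kg.
Origin Bralar qualifies under the Solova–Bralar agreement and 1421.11.90 is covered: preferential rate Free applies instead.
Duty = £694,507.80 × 0% = £0.00.
Line 2 (2126.77.08, Iloria, 1,711 units, £208,108.93):
Base rate for 2126.77.08 is 8%.
Additional duty on 2126.77.08 from Iloria: +67.5%. Applied ad valorem rate: 8% + 67.5% = 75.5%.
Duty = £208,108.93 × 75.5% = £157,122.24.
Line 3 (6967.17.08, Bralar, 2,652 units, £197,733.12):
Base rate for 6967.17.08 is £2.42/unit.
Origin Bralar qualifies under the Solova–Bralar agreement and 6967.17.08 is covered: preferential rate Free applies instead.
Duty = £197,733.12 × 0% = £0.00.
Total = £0.00 + £157,122.24 + £0.00 = £157,122.24.

£157,122.24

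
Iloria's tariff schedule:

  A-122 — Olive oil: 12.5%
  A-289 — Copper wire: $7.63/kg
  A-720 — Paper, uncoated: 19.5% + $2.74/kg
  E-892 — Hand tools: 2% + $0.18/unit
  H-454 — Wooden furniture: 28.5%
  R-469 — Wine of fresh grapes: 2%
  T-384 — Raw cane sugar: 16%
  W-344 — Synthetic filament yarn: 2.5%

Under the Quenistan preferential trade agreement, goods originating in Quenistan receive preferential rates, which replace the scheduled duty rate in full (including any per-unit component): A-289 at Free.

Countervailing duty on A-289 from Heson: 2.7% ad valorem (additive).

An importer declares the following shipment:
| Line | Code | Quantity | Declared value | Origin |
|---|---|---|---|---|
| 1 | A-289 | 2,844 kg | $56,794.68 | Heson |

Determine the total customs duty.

Line 1 (A-289, Heson, 2,844 kg, $56,794.68):
Base rate for A-289 is $7.63/kg.
A-289 has an FTA preferential rate, but origin Heson is not Quenistan; base rate stands.
Additional duty on A-289 from Heson: +2.7% ad valorem. Applied ad valorem rate = 2.7%.
Duty = $56,794.68 × 2.7% + 2,844 × $7.63 = $23,233.18.

$23,233.18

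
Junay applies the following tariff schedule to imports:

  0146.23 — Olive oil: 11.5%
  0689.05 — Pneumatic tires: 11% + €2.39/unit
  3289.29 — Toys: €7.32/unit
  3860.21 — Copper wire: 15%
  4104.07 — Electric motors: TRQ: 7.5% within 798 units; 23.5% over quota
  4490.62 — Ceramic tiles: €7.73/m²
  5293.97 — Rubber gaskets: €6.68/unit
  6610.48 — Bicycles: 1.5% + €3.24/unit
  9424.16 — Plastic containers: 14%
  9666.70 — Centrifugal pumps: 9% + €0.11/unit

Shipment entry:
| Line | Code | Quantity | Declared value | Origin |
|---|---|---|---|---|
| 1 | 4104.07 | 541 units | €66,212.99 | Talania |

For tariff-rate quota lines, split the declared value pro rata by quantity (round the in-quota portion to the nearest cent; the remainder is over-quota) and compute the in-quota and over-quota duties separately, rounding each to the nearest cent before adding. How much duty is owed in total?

Line 1 (4104.07, Talania, 541 units, €66,212.99):
Code 4104.07 is under a tariff-rate quota (threshold 798 units). Quantity 541 units is within the quota, so the in-quota rate 7.5% applies to the full value.
Duty = €66,212.99 × 7.5% = €4,965.97.

€4,965.97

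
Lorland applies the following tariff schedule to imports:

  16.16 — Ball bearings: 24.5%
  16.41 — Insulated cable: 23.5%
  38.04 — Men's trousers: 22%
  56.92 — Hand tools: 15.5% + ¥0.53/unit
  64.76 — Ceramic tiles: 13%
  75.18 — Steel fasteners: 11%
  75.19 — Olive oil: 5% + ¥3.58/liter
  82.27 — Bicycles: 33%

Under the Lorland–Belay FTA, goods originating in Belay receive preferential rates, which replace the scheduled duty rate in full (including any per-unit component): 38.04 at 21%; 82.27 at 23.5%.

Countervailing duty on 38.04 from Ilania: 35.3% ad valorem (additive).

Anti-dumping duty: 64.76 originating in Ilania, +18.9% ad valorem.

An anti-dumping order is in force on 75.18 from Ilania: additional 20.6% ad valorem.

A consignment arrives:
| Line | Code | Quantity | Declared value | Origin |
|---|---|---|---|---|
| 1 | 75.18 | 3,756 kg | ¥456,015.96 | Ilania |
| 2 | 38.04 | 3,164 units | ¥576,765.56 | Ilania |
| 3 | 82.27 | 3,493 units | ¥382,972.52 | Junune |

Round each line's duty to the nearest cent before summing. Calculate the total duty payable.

¥600,968.64

Line 1 (75.18, Ilania, 3,756 kg, ¥456,015.96):
Base rate for 75.18 is 11%.
Additional duty on 75.18 from Ilania: +20.6%. Applied ad valorem rate: 11% + 20.6% = 31.6%.
Duty = ¥456,015.96 × 31.6% = ¥144,101.04.
Line 2 (38.04, Ilania, 3,164 units, ¥576,765.56):
Base rate for 38.04 is 22%.
38.04 has an FTA preferential rate, but origin Ilania is not Belay; base rate stands.
Additional duty on 38.04 from Ilania: +35.3%. Applied ad valorem rate: 22% + 35.3% = 57.3%.
Duty = ¥576,765.56 × 57.3% = ¥330,486.67.
Line 3 (82.27, Junune, 3,493 units, ¥382,972.52):
Base rate for 82.27 is 33%.
82.27 has an FTA preferential rate, but origin Junune is not Belay; base rate stands.
Duty = ¥382,972.52 × 33% = ¥126,380.93.
Total = ¥144,101.04 + ¥330,486.67 + ¥126,380.93 = ¥600,968.64.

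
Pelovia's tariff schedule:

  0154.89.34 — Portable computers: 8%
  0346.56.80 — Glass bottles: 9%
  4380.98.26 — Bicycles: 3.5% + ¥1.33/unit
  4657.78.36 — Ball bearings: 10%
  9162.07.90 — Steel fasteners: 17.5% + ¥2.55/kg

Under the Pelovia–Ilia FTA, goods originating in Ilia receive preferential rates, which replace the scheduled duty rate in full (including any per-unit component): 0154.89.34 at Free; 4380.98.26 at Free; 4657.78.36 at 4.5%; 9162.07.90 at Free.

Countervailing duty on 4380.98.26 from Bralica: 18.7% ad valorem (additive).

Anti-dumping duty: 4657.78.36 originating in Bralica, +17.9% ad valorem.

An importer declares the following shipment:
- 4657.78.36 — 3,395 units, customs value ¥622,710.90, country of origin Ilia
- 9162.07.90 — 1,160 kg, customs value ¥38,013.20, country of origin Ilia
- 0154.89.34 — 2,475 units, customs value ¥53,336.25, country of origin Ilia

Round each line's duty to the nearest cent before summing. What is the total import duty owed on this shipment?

¥28,021.99

Line 1 (4657.78.36, Ilia, 3,395 units, ¥622,710.90):
Base rate for 4657.78.36 is 10%.
Origin Ilia qualifies under the Pelovia–Ilia agreement and 4657.78.36 is covered: preferential rate 4.5% applies instead.
The additional-duty order on 4657.78.36 targets Bralica, not Ilia; it does not apply.
Duty = ¥622,710.90 × 4.5% = ¥28,021.99.
Line 2 (9162.07.90, Ilia, 1,160 kg, ¥38,013.20):
Base rate for 9162.07.90 is 17.5% + ¥2.55/kg.
Origin Ilia qualifies under the Pelovia–Ilia agreement and 9162.07.90 is covered: preferential rate Free applies instead.
Duty = ¥38,013.20 × 0% = ¥0.00.
Line 3 (0154.89.34, Ilia, 2,475 units, ¥53,336.25):
Base rate for 0154.89.34 is 8%.
Origin Ilia qualifies under the Pelovia–Ilia agreement and 0154.89.34 is covered: preferential rate Free applies instead.
Duty = ¥53,336.25 × 0% = ¥0.00.
Total = ¥28,021.99 + ¥0.00 + ¥0.00 = ¥28,021.99.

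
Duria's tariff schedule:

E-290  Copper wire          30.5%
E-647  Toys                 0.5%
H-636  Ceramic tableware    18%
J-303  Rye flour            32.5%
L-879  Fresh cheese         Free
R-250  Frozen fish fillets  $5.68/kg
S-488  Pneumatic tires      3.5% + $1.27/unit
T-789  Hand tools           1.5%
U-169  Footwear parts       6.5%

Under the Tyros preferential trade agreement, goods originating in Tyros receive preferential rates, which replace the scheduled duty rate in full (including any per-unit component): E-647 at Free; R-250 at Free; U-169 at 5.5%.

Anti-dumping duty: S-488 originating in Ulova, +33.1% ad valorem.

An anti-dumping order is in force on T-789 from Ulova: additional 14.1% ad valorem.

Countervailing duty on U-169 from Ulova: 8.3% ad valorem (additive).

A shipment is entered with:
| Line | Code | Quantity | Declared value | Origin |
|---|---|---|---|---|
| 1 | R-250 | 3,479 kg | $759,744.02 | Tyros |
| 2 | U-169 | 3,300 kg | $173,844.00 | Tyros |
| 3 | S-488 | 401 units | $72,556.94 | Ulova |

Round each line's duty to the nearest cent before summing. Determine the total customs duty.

Line 1 (R-250, Tyros, 3,479 kg, $759,744.02):
Base rate for R-250 is $5.68/kg.
Origin Tyros qualifies under the Duria–Tyros agreement and R-250 is covered: preferential rate Free applies instead.
Duty = $759,744.02 × 0% = $0.00.
Line 2 (U-169, Tyros, 3,300 kg, $173,844.00):
Base rate for U-169 is 6.5%.
Origin Tyros qualifies under the Duria–Tyros agreement and U-169 is covered: preferential rate 5.5% applies instead.
The additional-duty order on U-169 targets Ulova, not Tyros; it does not apply.
Duty = $173,844.00 × 5.5% = $9,561.42.
Line 3 (S-488, Ulova, 401 units, $72,556.94):
Base rate for S-488 is 3.5% + $1.27/unit.
Additional duty on S-488 from Ulova: +33.1%. Applied ad valorem rate: 3.5% + 33.1% = 36.6%.
Duty = $72,556.94 × 36.6% + 401 × $1.27 = $27,065.11.
Total = $0.00 + $9,561.42 + $27,065.11 = $36,626.53.

$36,626.53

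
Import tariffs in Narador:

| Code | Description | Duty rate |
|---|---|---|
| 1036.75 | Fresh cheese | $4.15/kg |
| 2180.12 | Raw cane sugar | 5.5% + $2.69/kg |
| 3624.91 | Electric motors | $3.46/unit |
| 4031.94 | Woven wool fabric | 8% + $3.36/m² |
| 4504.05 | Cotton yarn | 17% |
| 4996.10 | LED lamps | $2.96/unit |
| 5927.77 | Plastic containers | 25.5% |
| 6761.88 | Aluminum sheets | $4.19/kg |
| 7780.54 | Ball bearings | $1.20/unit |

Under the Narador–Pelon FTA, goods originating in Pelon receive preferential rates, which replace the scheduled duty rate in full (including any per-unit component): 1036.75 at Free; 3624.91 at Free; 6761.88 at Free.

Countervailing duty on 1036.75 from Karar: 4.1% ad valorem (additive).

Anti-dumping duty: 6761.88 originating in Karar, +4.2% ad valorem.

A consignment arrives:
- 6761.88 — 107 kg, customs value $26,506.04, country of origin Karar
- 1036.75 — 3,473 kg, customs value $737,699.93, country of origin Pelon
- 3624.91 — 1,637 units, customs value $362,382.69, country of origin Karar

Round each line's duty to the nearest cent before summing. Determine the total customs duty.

Line 1 (6761.88, Karar, 107 kg, $26,506.04):
Base rate for 6761.88 is $4.19/kg.
6761.88 has an FTA preferential rate, but origin Karar is not Pelon; base rate stands.
Additional duty on 6761.88 from Karar: +4.2% ad valorem. Applied ad valorem rate = 4.2%.
Duty = $26,506.04 × 4.2% + 107 × $4.19 = $1,561.58.
Line 2 (1036.75, Pelon, 3,473 kg, $737,699.93):
Base rate for 1036.75 is $4.15/kg.
Origin Pelon qualifies under the Narador–Pelon agreement and 1036.75 is covered: preferential rate Free applies instead.
The additional-duty order on 1036.75 targets Karar, not Pelon; it does not apply.
Duty = $737,699.93 × 0% = $0.00.
Line 3 (3624.91, Karar, 1,637 units, $362,382.69):
Base rate for 3624.91 is $3.46/unit.
3624.91 has an FTA preferential rate, but origin Karar is not Pelon; base rate stands.
Duty = 1,637 × $3.46 = $5,664.02.
Total = $1,561.58 + $0.00 + $5,664.02 = $7,225.60.

$7,225.60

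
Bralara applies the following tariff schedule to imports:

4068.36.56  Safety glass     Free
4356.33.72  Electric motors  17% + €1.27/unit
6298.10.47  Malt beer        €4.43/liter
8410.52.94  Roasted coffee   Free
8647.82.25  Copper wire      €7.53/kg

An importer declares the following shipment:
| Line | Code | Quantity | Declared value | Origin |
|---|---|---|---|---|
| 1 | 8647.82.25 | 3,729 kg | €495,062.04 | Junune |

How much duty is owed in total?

Line 1 (8647.82.25, Junune, 3,729 kg, €495,062.04):
Base rate for 8647.82.25 is €7.53/kg.
Duty = 3,729 × €7.53 = €28,079.37.

€28,079.37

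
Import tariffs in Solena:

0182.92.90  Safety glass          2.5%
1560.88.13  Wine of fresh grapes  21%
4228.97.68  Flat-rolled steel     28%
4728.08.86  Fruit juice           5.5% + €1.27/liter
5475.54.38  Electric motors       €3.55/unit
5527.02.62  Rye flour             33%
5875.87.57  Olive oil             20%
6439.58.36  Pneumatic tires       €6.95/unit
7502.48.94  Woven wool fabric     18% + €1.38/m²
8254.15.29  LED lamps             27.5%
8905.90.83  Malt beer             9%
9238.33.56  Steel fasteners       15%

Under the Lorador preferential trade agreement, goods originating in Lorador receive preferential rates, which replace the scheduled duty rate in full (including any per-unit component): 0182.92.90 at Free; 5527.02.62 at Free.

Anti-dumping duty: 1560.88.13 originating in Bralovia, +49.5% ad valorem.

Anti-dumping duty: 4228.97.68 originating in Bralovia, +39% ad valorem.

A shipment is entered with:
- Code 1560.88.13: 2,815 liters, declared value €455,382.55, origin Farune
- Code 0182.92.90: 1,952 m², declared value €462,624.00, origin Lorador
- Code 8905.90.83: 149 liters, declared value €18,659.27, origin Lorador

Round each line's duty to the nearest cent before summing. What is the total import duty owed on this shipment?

€97,309.67

Line 1 (1560.88.13, Farune, 2,815 liters, €455,382.55):
Base rate for 1560.88.13 is 21%.
The additional-duty order on 1560.88.13 targets Bralovia, not Farune; it does not apply.
Duty = €455,382.55 × 21% = €95,630.34.
Line 2 (0182.92.90, Lorador, 1,952 m², €462,624.00):
Base rate for 0182.92.90 is 2.5%.
Origin Lorador qualifies under the Solena–Lorador agreement and 0182.92.90 is covered: preferential rate Free applies instead.
Duty = €462,624.00 × 0% = €0.00.
Line 3 (8905.90.83, Lorador, 149 liters, €18,659.27):
Base rate for 8905.90.83 is 9%.
Origin Lorador is the FTA partner but 8905.90.83 is not on the preference list; base rate stands.
Duty = €18,659.27 × 9% = €1,679.33.
Total = €95,630.34 + €0.00 + €1,679.33 = €97,309.67.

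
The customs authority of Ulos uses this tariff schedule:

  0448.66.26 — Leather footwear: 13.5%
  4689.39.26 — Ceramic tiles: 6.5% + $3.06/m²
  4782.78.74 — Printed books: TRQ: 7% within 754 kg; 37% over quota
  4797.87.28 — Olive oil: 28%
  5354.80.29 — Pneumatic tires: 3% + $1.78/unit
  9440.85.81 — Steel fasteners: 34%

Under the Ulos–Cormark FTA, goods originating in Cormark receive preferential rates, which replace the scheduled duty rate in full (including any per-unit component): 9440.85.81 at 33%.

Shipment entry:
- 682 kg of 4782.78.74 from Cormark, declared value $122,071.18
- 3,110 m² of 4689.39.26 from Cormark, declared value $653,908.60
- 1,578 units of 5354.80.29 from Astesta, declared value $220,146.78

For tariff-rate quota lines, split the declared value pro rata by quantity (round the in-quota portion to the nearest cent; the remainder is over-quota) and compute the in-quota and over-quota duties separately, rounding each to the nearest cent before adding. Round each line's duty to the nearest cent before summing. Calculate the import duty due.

$69,978.88

Line 1 (4782.78.74, Cormark, 682 kg, $122,071.18):
Code 4782.78.74 is under a tariff-rate quota (threshold 754 kg). Quantity 682 kg is within the quota, so the in-quota rate 7% applies to the full value.
Duty = $122,071.18 × 7% = $8,544.98.
Line 2 (4689.39.26, Cormark, 3,110 m², $653,908.60):
Base rate for 4689.39.26 is 6.5% + $3.06/m².
Origin Cormark is the FTA partner but 4689.39.26 is not on the preference list; base rate stands.
Duty = $653,908.60 × 6.5% + 3,110 × $3.06 = $52,020.66.
Line 3 (5354.80.29, Astesta, 1,578 units, $220,146.78):
Base rate for 5354.80.29 is 3% + $1.78/unit.
Duty = $220,146.78 × 3% + 1,578 × $1.78 = $9,413.24.
Total = $8,544.98 + $52,020.66 + $9,413.24 = $69,978.88.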